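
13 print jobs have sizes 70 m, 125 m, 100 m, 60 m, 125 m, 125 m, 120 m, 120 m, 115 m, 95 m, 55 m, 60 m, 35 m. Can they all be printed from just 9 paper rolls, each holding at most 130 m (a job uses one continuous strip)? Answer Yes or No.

Total = 1205 m; ⌈1205/130⌉ = 10.
At least 10 paper rolls are required, but only 9 are allowed.

No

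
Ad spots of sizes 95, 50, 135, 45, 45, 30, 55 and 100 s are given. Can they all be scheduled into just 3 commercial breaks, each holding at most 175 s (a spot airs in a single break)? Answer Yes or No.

Total = 555 s; ⌈555/175⌉ = 4.
At least 4 commercial breaks are required, but only 3 are allowed.

No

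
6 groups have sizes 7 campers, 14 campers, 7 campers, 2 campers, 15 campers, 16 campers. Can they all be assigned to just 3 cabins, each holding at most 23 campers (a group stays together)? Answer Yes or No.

Yes

A valid assignment using 3 cabins:
  cabin 1: 16 + 7 = 23
  cabin 2: 15 + 7 = 22
  cabin 3: 14 + 2 = 16
Every load is within 23 campers, so 3 cabins suffice.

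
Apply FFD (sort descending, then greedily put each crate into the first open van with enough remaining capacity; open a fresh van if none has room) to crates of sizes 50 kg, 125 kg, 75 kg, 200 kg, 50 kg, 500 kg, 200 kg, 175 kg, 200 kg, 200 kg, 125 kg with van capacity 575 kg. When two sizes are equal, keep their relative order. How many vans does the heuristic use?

4

Sorted descending: 500, 200, 200, 200, 200, 175, 125, 125, 75, 50, 50.
  500 → van 1 (new)  [load 500/575]
  200 → van 2 (new)  [load 200/575]
  200 → van 2  [load 400/575]
  200 → van 3 (new)  [load 200/575]
  200 → van 3  [load 400/575]
  175 → van 2  [load 575/575]
  125 → van 3  [load 525/575]
  125 → van 4 (new)  [load 125/575]
  75 → van 1  [load 575/575]
  50 → van 3  [load 575/575]
  50 → van 4  [load 175/575]
4 vans opened.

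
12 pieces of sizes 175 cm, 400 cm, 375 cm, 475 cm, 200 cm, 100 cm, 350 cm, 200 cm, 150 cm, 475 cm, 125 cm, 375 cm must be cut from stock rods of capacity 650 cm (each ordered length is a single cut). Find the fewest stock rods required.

Total = 475 + 475 + 400 + 375 + 375 + 350 + 200 + 200 + 175 + 150 + 125 + 100 = 3400 cm.
Lower bound: ⌈3400/650⌉ = 6 stock rods.
A packing using 6 stock rods:
  stock rod 1: 475 + 175 = 650
  stock rod 2: 475 + 150 = 625
  stock rod 3: 400 + 200 = 600
  stock rod 4: 375 + 200 = 575
  stock rod 5: 375 + 125 + 100 = 600
  stock rod 6: 350 = 350
This matches the lower bound, so 6 is optimal.

6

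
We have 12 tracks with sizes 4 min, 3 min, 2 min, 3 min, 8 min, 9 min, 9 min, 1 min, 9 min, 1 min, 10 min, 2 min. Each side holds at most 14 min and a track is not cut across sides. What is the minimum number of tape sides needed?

5

Total = 10 + 9 + 9 + 9 + 8 + 4 + 3 + 3 + 2 + 2 + 1 + 1 = 61 min.
Lower bound: ⌈61/14⌉ = 5 tape sides.
A packing using 5 tape sides:
  side 1: 10 + 4 = 14
  side 2: 9 + 3 + 2 = 14
  side 3: 9 + 3 + 2 = 14
  side 4: 9 + 1 + 1 = 11
  side 5: 8 = 8
This matches the lower bound, so 5 is optimal.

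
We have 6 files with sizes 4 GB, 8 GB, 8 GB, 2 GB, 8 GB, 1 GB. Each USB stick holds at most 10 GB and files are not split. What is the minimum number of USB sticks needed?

4

Total = 8 + 8 + 8 + 4 + 2 + 1 = 31 GB.
Lower bound: ⌈31/10⌉ = 4 USB sticks.
A packing using 4 USB sticks:
  USB stick 1: 8 + 2 = 10
  USB stick 2: 8 + 1 = 9
  USB stick 3: 8 = 8
  USB stick 4: 4 = 4
This matches the lower bound, so 4 is optimal.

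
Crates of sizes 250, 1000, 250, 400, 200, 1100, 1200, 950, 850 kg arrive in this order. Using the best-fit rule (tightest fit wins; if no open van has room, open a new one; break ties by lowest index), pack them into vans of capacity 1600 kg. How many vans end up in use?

5

  250 → van 1 (new)  [load 250/1600]
  1000 → van 1  [load 1250/1600]
  250 → van 1  [load 1500/1600]
  400 → van 2 (new)  [load 400/1600]
  200 → van 2  [load 600/1600]
  1100 → van 3 (new)  [load 1100/1600]
  1200 → van 4 (new)  [load 1200/1600]
  950 → van 2  [load 1550/1600]
  850 → van 5 (new)  [load 850/1600]
5 vans opened.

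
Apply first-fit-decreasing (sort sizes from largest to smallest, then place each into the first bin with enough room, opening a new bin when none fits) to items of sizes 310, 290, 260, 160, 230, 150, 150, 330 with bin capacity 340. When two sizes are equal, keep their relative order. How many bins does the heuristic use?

7

Sorted descending: 330, 310, 290, 260, 230, 160, 150, 150.
  330 → bin 1 (new)  [load 330/340]
  310 → bin 2 (new)  [load 310/340]
  290 → bin 3 (new)  [load 290/340]
  260 → bin 4 (new)  [load 260/340]
  230 → bin 5 (new)  [load 230/340]
  160 → bin 6 (new)  [load 160/340]
  150 → bin 6  [load 310/340]
  150 → bin 7 (new)  [load 150/340]
7 bins opened.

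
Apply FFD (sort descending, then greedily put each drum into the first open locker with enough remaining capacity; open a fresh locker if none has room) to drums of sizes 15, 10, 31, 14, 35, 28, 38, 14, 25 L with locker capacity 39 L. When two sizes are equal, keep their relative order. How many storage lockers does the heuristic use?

Sorted descending: 38, 35, 31, 28, 25, 15, 14, 14, 10.
  38 → locker 1 (new)  [load 38/39]
  35 → locker 2 (new)  [load 35/39]
  31 → locker 3 (new)  [load 31/39]
  28 → locker 4 (new)  [load 28/39]
  25 → locker 5 (new)  [load 25/39]
  15 → locker 6 (new)  [load 15/39]
  14 → locker 5  [load 39/39]
  14 → locker 6  [load 29/39]
  10 → locker 4  [load 38/39]
6 storage lockers opened.

6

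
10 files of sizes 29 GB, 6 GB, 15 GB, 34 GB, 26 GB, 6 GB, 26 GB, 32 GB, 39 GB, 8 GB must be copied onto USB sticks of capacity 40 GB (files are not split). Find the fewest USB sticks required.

Total = 39 + 34 + 32 + 29 + 26 + 26 + 15 + 8 + 6 + 6 = 221 GB.
Lower bound: ⌈221/40⌉ = 6 USB sticks.
A packing using 7 USB sticks:
  USB stick 1: 39 = 39
  USB stick 2: 34 + 6 = 40
  USB stick 3: 32 + 8 = 40
  USB stick 4: 29 + 6 = 35
  USB stick 5: 26 = 26
  USB stick 6: 26 = 26
  USB stick 7: 15 = 15
No arrangement into 6 USB sticks stays within capacity, so 7 is optimal.

7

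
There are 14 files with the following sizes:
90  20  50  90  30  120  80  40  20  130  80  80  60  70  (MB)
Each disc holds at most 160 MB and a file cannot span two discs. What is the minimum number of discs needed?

Total = 130 + 120 + 90 + 90 + 80 + 80 + 80 + 70 + 60 + 50 + 40 + 30 + 20 + 20 = 960 MB.
Lower bound: ⌈960/160⌉ = 6 discs.
A packing using 6 discs:
  disc 1: 130 + 30 = 160
  disc 2: 120 + 40 = 160
  disc 3: 90 + 70 = 160
  disc 4: 90 + 50 + 20 = 160
  disc 5: 80 + 80 = 160
  disc 6: 80 + 60 + 20 = 160
This matches the lower bound, so 6 is optimal.

6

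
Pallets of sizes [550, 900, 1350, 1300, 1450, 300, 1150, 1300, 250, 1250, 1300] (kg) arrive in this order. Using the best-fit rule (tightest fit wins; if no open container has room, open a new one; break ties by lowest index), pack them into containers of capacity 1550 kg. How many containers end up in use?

  550 → container 1 (new)  [load 550/1550]
  900 → container 1  [load 1450/1550]
  1350 → container 2 (new)  [load 1350/1550]
  1300 → container 3 (new)  [load 1300/1550]
  1450 → container 4 (new)  [load 1450/1550]
  300 → container 5 (new)  [load 300/1550]
  1150 → container 5  [load 1450/1550]
  1300 → container 6 (new)  [load 1300/1550]
  250 → container 3  [load 1550/1550]
  1250 → container 7 (new)  [load 1250/1550]
  1300 → container 8 (new)  [load 1300/1550]
8 containers opened.

8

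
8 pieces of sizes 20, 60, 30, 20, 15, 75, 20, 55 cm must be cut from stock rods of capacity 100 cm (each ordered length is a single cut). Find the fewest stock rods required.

3

Total = 75 + 60 + 55 + 30 + 20 + 20 + 20 + 15 = 295 cm.
Lower bound: ⌈295/100⌉ = 3 stock rods.
A packing using 3 stock rods:
  stock rod 1: 75 + 20 = 95
  stock rod 2: 60 + 20 + 20 = 100
  stock rod 3: 55 + 30 + 15 = 100
This matches the lower bound, so 3 is optimal.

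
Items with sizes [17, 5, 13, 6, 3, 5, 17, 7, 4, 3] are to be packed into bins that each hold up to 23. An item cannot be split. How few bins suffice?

4

Total = 17 + 17 + 13 + 7 + 6 + 5 + 5 + 4 + 3 + 3 = 80.
Lower bound: ⌈80/23⌉ = 4 bins.
A packing using 4 bins:
  bin 1: 17 + 6 = 23
  bin 2: 17 + 5 = 22
  bin 3: 13 + 7 + 3 = 23
  bin 4: 5 + 4 + 3 = 12
This matches the lower bound, so 4 is optimal.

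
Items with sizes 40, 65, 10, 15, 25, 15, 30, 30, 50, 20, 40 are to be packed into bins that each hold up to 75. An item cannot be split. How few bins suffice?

5

Total = 65 + 50 + 40 + 40 + 30 + 30 + 25 + 20 + 15 + 15 + 10 = 340.
Lower bound: ⌈340/75⌉ = 5 bins.
A packing using 5 bins:
  bin 1: 65 + 10 = 75
  bin 2: 50 + 25 = 75
  bin 3: 40 + 30 = 70
  bin 4: 40 + 30 = 70
  bin 5: 20 + 15 + 15 = 50
This matches the lower bound, so 5 is optimal.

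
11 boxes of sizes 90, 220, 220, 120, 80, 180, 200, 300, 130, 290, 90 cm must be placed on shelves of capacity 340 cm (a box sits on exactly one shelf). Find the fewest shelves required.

Total = 300 + 290 + 220 + 220 + 200 + 180 + 130 + 120 + 90 + 90 + 80 = 1920 cm.
Lower bound: ⌈1920/340⌉ = 6 shelves.
A packing using 7 shelves:
  shelf 1: 300 = 300
  shelf 2: 290 = 290
  shelf 3: 220 + 120 = 340
  shelf 4: 220 + 90 = 310
  shelf 5: 200 + 130 = 330
  shelf 6: 180 + 90 = 270
  shelf 7: 80 = 80
No arrangement into 6 shelves stays within capacity, so 7 is optimal.

7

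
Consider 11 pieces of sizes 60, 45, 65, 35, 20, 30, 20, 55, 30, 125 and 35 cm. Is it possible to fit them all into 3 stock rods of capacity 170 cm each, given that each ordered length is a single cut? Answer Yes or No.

Total = 520 cm; ⌈520/170⌉ = 4.
At least 4 stock rods are required, but only 3 are allowed.

No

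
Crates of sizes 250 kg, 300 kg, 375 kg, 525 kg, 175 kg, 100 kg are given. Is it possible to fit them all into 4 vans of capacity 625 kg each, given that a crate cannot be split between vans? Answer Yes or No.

Yes

A valid assignment using 3 vans:
  van 1: 525 + 100 = 625
  van 2: 375 + 250 = 625
  van 3: 300 + 175 = 475
That uses only 3 ≤ 4, so 4 vans are enough.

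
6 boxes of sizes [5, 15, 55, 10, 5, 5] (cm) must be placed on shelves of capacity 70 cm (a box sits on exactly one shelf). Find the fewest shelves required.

Total = 55 + 15 + 10 + 5 + 5 + 5 = 95 cm.
Lower bound: ⌈95/70⌉ = 2 shelves.
A packing using 2 shelves:
  shelf 1: 55 + 15 = 70
  shelf 2: 10 + 5 + 5 + 5 = 25
This matches the lower bound, so 2 is optimal.

2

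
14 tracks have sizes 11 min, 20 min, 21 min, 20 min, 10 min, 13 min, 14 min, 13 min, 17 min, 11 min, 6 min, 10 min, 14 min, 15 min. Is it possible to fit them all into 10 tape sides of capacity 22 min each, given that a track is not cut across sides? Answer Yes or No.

Total = 195 min; ⌈195/22⌉ = 9.
The bound of 9 does not rule out 10, but exhaustive search shows no assignment into 10 tape sides of capacity 22 min exists — the minimum is 11.

No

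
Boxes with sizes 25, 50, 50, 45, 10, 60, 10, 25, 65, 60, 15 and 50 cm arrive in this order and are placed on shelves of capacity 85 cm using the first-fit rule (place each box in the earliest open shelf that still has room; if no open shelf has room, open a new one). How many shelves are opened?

  25 → shelf 1 (new)  [load 25/85]
  50 → shelf 1  [load 75/85]
  50 → shelf 2 (new)  [load 50/85]
  45 → shelf 3 (new)  [load 45/85]
  10 → shelf 1  [load 85/85]
  60 → shelf 4 (new)  [load 60/85]
  10 → shelf 2  [load 60/85]
  25 → shelf 2  [load 85/85]
  65 → shelf 5 (new)  [load 65/85]
  60 → shelf 6 (new)  [load 60/85]
  15 → shelf 3  [load 60/85]
  50 → shelf 7 (new)  [load 50/85]
7 shelves opened.

7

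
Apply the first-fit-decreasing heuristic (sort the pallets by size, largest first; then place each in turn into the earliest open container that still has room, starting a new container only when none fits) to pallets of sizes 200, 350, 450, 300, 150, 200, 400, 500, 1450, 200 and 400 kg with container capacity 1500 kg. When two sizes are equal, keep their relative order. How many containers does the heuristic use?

Sorted descending: 1450, 500, 450, 400, 400, 350, 300, 200, 200, 200, 150.
  1450 → container 1 (new)  [load 1450/1500]
  500 → container 2 (new)  [load 500/1500]
  450 → container 2  [load 950/1500]
  400 → container 2  [load 1350/1500]
  400 → container 3 (new)  [load 400/1500]
  350 → container 3  [load 750/1500]
  300 → container 3  [load 1050/1500]
  200 → container 3  [load 1250/1500]
  200 → container 3  [load 1450/1500]
  200 → container 4 (new)  [load 200/1500]
  150 → container 2  [load 1500/1500]
4 containers opened.

4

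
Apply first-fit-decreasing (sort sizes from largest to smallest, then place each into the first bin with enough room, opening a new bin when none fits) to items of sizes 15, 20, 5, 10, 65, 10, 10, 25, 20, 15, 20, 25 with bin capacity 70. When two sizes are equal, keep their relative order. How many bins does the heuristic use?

4

Sorted descending: 65, 25, 25, 20, 20, 20, 15, 15, 10, 10, 10, 5.
  65 → bin 1 (new)  [load 65/70]
  25 → bin 2 (new)  [load 25/70]
  25 → bin 2  [load 50/70]
  20 → bin 2  [load 70/70]
  20 → bin 3 (new)  [load 20/70]
  20 → bin 3  [load 40/70]
  15 → bin 3  [load 55/70]
  15 → bin 3  [load 70/70]
  10 → bin 4 (new)  [load 10/70]
  10 → bin 4  [load 20/70]
  10 → bin 4  [load 30/70]
  5 → bin 1  [load 70/70]
4 bins opened.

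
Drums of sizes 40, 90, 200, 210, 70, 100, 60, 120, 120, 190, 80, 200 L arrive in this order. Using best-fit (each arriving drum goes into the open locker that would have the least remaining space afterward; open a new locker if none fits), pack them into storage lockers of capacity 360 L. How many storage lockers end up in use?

5

  40 → locker 1 (new)  [load 40/360]
  90 → locker 1  [load 130/360]
  200 → locker 1  [load 330/360]
  210 → locker 2 (new)  [load 210/360]
  70 → locker 2  [load 280/360]
  100 → locker 3 (new)  [load 100/360]
  60 → locker 2  [load 340/360]
  120 → locker 3  [load 220/360]
  120 → locker 3  [load 340/360]
  190 → locker 4 (new)  [load 190/360]
  80 → locker 4  [load 270/360]
  200 → locker 5 (new)  [load 200/360]
5 storage lockers opened.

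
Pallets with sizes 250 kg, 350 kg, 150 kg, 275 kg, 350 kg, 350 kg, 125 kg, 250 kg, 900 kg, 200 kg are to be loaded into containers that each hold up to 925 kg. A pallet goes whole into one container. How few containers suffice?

Total = 900 + 350 + 350 + 350 + 275 + 250 + 250 + 200 + 150 + 125 = 3200 kg.
Lower bound: ⌈3200/925⌉ = 4 containers.
A packing using 4 containers:
  container 1: 900 = 900
  container 2: 350 + 350 + 200 = 900
  container 3: 350 + 275 + 250 = 875
  container 4: 250 + 150 + 125 = 525
This matches the lower bound, so 4 is optimal.

4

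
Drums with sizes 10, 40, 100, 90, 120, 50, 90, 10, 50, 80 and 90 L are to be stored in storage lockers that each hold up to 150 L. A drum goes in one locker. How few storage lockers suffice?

Total = 120 + 100 + 90 + 90 + 90 + 80 + 50 + 50 + 40 + 10 + 10 = 730 L.
Lower bound: ⌈730/150⌉ = 5 storage lockers.
Also, 6 drums each exceed 75 L, and no two of those can share a locker, so at least 6 storage lockers are needed.
A packing using 6 storage lockers:
  locker 1: 120 + 10 + 10 = 140
  locker 2: 100 + 50 = 150
  locker 3: 90 + 50 = 140
  locker 4: 90 + 40 = 130
  locker 5: 90 = 90
  locker 6: 80 = 80
This matches the lower bound, so 6 is optimal.

6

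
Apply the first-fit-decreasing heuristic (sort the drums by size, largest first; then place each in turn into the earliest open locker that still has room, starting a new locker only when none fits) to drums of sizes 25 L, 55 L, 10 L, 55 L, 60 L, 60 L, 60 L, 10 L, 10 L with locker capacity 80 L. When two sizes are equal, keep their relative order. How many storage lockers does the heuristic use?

5

Sorted descending: 60, 60, 60, 55, 55, 25, 10, 10, 10.
  60 → locker 1 (new)  [load 60/80]
  60 → locker 2 (new)  [load 60/80]
  60 → locker 3 (new)  [load 60/80]
  55 → locker 4 (new)  [load 55/80]
  55 → locker 5 (new)  [load 55/80]
  25 → locker 4  [load 80/80]
  10 → locker 1  [load 70/80]
  10 → locker 1  [load 80/80]
  10 → locker 2  [load 70/80]
5 storage lockers opened.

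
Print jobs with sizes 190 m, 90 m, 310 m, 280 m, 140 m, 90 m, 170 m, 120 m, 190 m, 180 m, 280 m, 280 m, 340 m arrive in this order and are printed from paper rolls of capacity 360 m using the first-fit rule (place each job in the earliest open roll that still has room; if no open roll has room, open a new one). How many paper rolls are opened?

9

  190 → roll 1 (new)  [load 190/360]
  90 → roll 1  [load 280/360]
  310 → roll 2 (new)  [load 310/360]
  280 → roll 3 (new)  [load 280/360]
  140 → roll 4 (new)  [load 140/360]
  90 → roll 4  [load 230/360]
  170 → roll 5 (new)  [load 170/360]
  120 → roll 4  [load 350/360]
  190 → roll 5  [load 360/360]
  180 → roll 6 (new)  [load 180/360]
  280 → roll 7 (new)  [load 280/360]
  280 → roll 8 (new)  [load 280/360]
  340 → roll 9 (new)  [load 340/360]
9 paper rolls opened.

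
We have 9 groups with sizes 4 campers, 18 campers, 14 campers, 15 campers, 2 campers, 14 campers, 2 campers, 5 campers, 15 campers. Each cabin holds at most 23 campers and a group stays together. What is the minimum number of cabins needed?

5

Total = 18 + 15 + 15 + 14 + 14 + 5 + 4 + 2 + 2 = 89 campers.
Lower bound: ⌈89/23⌉ = 4 cabins.
Also, 5 groups each exceed 23/2 campers, and no two of those can share a cabin, so at least 5 cabins are needed.
A packing using 5 cabins:
  cabin 1: 18 + 5 = 23
  cabin 2: 15 + 4 + 2 + 2 = 23
  cabin 3: 15 = 15
  cabin 4: 14 = 14
  cabin 5: 14 = 14
This matches the lower bound, so 5 is optimal.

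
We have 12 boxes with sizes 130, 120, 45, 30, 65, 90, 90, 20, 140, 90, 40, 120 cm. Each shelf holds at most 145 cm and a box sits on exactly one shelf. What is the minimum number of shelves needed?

8

Total = 140 + 130 + 120 + 120 + 90 + 90 + 90 + 65 + 45 + 40 + 30 + 20 = 980 cm.
Lower bound: ⌈980/145⌉ = 7 shelves.
A packing using 8 shelves:
  shelf 1: 140 = 140
  shelf 2: 130 = 130
  shelf 3: 120 + 20 = 140
  shelf 4: 120 = 120
  shelf 5: 90 + 45 = 135
  shelf 6: 90 + 40 = 130
  shelf 7: 90 + 30 = 120
  shelf 8: 65 = 65
No arrangement into 7 shelves stays within capacity, so 8 is optimal.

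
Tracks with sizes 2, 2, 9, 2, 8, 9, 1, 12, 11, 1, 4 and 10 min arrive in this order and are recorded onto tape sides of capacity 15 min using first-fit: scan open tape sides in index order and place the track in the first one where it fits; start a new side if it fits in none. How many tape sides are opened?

  2 → side 1 (new)  [load 2/15]
  2 → side 1  [load 4/15]
  9 → side 1  [load 13/15]
  2 → side 1  [load 15/15]
  8 → side 2 (new)  [load 8/15]
  9 → side 3 (new)  [load 9/15]
  1 → side 2  [load 9/15]
  12 → side 4 (new)  [load 12/15]
  11 → side 5 (new)  [load 11/15]
  1 → side 2  [load 10/15]
  4 → side 2  [load 14/15]
  10 → side 6 (new)  [load 10/15]
6 tape sides opened.

6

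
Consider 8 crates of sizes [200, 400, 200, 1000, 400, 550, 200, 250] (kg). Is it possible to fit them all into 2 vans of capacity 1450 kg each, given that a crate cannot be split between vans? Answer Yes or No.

Total = 3200 kg; ⌈3200/1450⌉ = 3.
At least 3 vans are required, but only 2 are allowed.

No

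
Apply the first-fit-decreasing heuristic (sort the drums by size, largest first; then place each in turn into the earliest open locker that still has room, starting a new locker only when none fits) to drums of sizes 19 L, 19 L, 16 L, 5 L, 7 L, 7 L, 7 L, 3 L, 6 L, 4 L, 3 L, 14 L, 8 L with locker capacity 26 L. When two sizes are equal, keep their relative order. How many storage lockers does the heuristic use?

5

Sorted descending: 19, 19, 16, 14, 8, 7, 7, 7, 6, 5, 4, 3, 3.
  19 → locker 1 (new)  [load 19/26]
  19 → locker 2 (new)  [load 19/26]
  16 → locker 3 (new)  [load 16/26]
  14 → locker 4 (new)  [load 14/26]
  8 → locker 3  [load 24/26]
  7 → locker 1  [load 26/26]
  7 → locker 2  [load 26/26]
  7 → locker 4  [load 21/26]
  6 → locker 5 (new)  [load 6/26]
  5 → locker 4  [load 26/26]
  4 → locker 5  [load 10/26]
  3 → locker 5  [load 13/26]
  3 → locker 5  [load 16/26]
5 storage lockers opened.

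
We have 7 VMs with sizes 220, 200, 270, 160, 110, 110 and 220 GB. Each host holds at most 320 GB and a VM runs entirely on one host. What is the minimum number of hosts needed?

5

Total = 270 + 220 + 220 + 200 + 160 + 110 + 110 = 1290 GB.
Lower bound: ⌈1290/320⌉ = 5 hosts.
A packing using 5 hosts:
  host 1: 270 = 270
  host 2: 220 = 220
  host 3: 220 = 220
  host 4: 200 + 110 = 310
  host 5: 160 + 110 = 270
This matches the lower bound, so 5 is optimal.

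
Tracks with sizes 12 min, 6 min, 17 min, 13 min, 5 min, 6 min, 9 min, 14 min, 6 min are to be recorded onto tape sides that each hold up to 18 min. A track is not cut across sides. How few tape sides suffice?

6

Total = 17 + 14 + 13 + 12 + 9 + 6 + 6 + 6 + 5 = 88 min.
Lower bound: ⌈88/18⌉ = 5 tape sides.
A packing using 6 tape sides:
  side 1: 17 = 17
  side 2: 14 = 14
  side 3: 13 + 5 = 18
  side 4: 12 + 6 = 18
  side 5: 9 + 6 = 15
  side 6: 6 = 6
No arrangement into 5 tape sides stays within capacity, so 6 is optimal.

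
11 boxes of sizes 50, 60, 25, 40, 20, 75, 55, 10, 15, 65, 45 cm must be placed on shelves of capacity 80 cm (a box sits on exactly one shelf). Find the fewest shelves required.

7

Total = 75 + 65 + 60 + 55 + 50 + 45 + 40 + 25 + 20 + 15 + 10 = 460 cm.
Lower bound: ⌈460/80⌉ = 6 shelves.
A packing using 7 shelves:
  shelf 1: 75 = 75
  shelf 2: 65 + 15 = 80
  shelf 3: 60 + 20 = 80
  shelf 4: 55 + 25 = 80
  shelf 5: 50 + 10 = 60
  shelf 6: 45 = 45
  shelf 7: 40 = 40
No arrangement into 6 shelves stays within capacity, so 7 is optimal.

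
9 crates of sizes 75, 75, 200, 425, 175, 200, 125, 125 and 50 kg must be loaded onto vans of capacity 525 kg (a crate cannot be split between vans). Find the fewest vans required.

3

Total = 425 + 200 + 200 + 175 + 125 + 125 + 75 + 75 + 50 = 1450 kg.
Lower bound: ⌈1450/525⌉ = 3 vans.
A packing using 3 vans:
  van 1: 425 + 75 = 500
  van 2: 200 + 200 + 125 = 525
  van 3: 175 + 125 + 75 + 50 = 425
This matches the lower bound, so 3 is optimal.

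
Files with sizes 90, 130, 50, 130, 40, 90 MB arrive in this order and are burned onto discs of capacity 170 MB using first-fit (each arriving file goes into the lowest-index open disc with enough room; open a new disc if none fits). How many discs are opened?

4

  90 → disc 1 (new)  [load 90/170]
  130 → disc 2 (new)  [load 130/170]
  50 → disc 1  [load 140/170]
  130 → disc 3 (new)  [load 130/170]
  40 → disc 2  [load 170/170]
  90 → disc 4 (new)  [load 90/170]
4 discs opened.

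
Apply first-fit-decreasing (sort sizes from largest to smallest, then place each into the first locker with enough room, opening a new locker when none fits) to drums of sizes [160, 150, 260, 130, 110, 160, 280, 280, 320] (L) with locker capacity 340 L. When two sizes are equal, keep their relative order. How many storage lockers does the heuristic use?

7

Sorted descending: 320, 280, 280, 260, 160, 160, 150, 130, 110.
  320 → locker 1 (new)  [load 320/340]
  280 → locker 2 (new)  [load 280/340]
  280 → locker 3 (new)  [load 280/340]
  260 → locker 4 (new)  [load 260/340]
  160 → locker 5 (new)  [load 160/340]
  160 → locker 5  [load 320/340]
  150 → locker 6 (new)  [load 150/340]
  130 → locker 6  [load 280/340]
  110 → locker 7 (new)  [load 110/340]
7 storage lockers opened.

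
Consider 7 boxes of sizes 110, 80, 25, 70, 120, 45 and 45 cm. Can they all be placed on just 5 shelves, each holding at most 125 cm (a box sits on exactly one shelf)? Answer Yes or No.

A valid assignment using 5 shelves:
  shelf 1: 120 = 120
  shelf 2: 110 = 110
  shelf 3: 80 + 45 = 125
  shelf 4: 70 + 45 = 115
  shelf 5: 25 = 25
Every load is within 125 cm, so 5 shelves suffice.

Yes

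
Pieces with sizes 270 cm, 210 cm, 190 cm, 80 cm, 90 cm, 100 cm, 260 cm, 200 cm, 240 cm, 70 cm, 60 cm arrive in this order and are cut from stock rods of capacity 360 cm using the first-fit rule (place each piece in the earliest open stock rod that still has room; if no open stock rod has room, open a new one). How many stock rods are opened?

6

  270 → stock rod 1 (new)  [load 270/360]
  210 → stock rod 2 (new)  [load 210/360]
  190 → stock rod 3 (new)  [load 190/360]
  80 → stock rod 1  [load 350/360]
  90 → stock rod 2  [load 300/360]
  100 → stock rod 3  [load 290/360]
  260 → stock rod 4 (new)  [load 260/360]
  200 → stock rod 5 (new)  [load 200/360]
  240 → stock rod 6 (new)  [load 240/360]
  70 → stock rod 3  [load 360/360]
  60 → stock rod 2  [load 360/360]
6 stock rods opened.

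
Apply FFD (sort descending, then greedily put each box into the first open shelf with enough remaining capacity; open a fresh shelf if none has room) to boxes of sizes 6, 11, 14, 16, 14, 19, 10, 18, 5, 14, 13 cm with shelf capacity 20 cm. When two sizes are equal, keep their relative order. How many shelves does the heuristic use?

Sorted descending: 19, 18, 16, 14, 14, 14, 13, 11, 10, 6, 5.
  19 → shelf 1 (new)  [load 19/20]
  18 → shelf 2 (new)  [load 18/20]
  16 → shelf 3 (new)  [load 16/20]
  14 → shelf 4 (new)  [load 14/20]
  14 → shelf 5 (new)  [load 14/20]
  14 → shelf 6 (new)  [load 14/20]
  13 → shelf 7 (new)  [load 13/20]
  11 → shelf 8 (new)  [load 11/20]
  10 → shelf 9 (new)  [load 10/20]
  6 → shelf 4  [load 20/20]
  5 → shelf 5  [load 19/20]
9 shelves opened.

9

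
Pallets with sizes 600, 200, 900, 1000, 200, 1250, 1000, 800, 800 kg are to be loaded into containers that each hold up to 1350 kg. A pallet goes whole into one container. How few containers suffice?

7

Total = 1250 + 1000 + 1000 + 900 + 800 + 800 + 600 + 200 + 200 = 6750 kg.
Lower bound: ⌈6750/1350⌉ = 5 containers.
Also, 6 pallets each exceed 675 kg, and no two of those can share a container, so at least 6 containers are needed.
A packing using 7 containers:
  container 1: 1250 = 1250
  container 2: 1000 + 200 = 1200
  container 3: 1000 + 200 = 1200
  container 4: 900 = 900
  container 5: 800 = 800
  container 6: 800 = 800
  container 7: 600 = 600
No arrangement into 6 containers stays within capacity, so 7 is optimal.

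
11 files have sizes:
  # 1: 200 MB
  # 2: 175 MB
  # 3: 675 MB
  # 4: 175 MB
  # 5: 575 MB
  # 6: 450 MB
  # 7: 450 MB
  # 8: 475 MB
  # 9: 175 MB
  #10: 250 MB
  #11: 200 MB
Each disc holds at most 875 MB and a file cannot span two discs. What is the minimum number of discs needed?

Total = 675 + 575 + 475 + 450 + 450 + 250 + 200 + 200 + 175 + 175 + 175 = 3800 MB.
Lower bound: ⌈3800/875⌉ = 5 discs.
A packing using 5 discs:
  disc 1: 675 + 200 = 875
  disc 2: 575 + 250 = 825
  disc 3: 475 + 200 + 175 = 850
  disc 4: 450 + 175 + 175 = 800
  disc 5: 450 = 450
This matches the lower bound, so 5 is optimal.

5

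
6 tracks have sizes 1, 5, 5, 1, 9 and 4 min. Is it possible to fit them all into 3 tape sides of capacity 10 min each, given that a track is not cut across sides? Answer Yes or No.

A valid assignment using 3 tape sides:
  side 1: 9 + 1 = 10
  side 2: 5 + 5 = 10
  side 3: 4 + 1 = 5
Every load is within 10 min, so 3 tape sides suffice.

Yes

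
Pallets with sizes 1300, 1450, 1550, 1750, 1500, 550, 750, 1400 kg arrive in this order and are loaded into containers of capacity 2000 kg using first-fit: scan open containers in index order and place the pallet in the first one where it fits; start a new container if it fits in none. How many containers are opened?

7

  1300 → container 1 (new)  [load 1300/2000]
  1450 → container 2 (new)  [load 1450/2000]
  1550 → container 3 (new)  [load 1550/2000]
  1750 → container 4 (new)  [load 1750/2000]
  1500 → container 5 (new)  [load 1500/2000]
  550 → container 1  [load 1850/2000]
  750 → container 6 (new)  [load 750/2000]
  1400 → container 7 (new)  [load 1400/2000]
7 containers opened.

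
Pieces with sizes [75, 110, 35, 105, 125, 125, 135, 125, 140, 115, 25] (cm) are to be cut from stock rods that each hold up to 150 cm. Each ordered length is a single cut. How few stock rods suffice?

9

Total = 140 + 135 + 125 + 125 + 125 + 115 + 110 + 105 + 75 + 35 + 25 = 1115 cm.
Lower bound: ⌈1115/150⌉ = 8 stock rods.
A packing using 9 stock rods:
  stock rod 1: 140 = 140
  stock rod 2: 135 = 135
  stock rod 3: 125 + 25 = 150
  stock rod 4: 125 = 125
  stock rod 5: 125 = 125
  stock rod 6: 115 + 35 = 150
  stock rod 7: 110 = 110
  stock rod 8: 105 = 105
  stock rod 9: 75 = 75
No arrangement into 8 stock rods stays within capacity, so 9 is optimal.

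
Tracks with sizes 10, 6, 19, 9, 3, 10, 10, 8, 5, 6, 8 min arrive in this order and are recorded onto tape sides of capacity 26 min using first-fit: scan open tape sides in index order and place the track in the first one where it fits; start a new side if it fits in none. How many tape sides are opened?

  10 → side 1 (new)  [load 10/26]
  6 → side 1  [load 16/26]
  19 → side 2 (new)  [load 19/26]
  9 → side 1  [load 25/26]
  3 → side 2  [load 22/26]
  10 → side 3 (new)  [load 10/26]
  10 → side 3  [load 20/26]
  8 → side 4 (new)  [load 8/26]
  5 → side 3  [load 25/26]
  6 → side 4  [load 14/26]
  8 → side 4  [load 22/26]
4 tape sides opened.

4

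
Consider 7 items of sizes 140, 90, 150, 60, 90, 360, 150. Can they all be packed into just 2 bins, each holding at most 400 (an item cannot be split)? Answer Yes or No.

Total = 1040; ⌈1040/400⌉ = 3.
At least 3 bins are required, but only 2 are allowed.

No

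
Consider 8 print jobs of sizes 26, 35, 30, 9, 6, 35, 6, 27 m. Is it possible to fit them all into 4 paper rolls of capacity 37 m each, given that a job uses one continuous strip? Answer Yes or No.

Total = 174 m; ⌈174/37⌉ = 5.
At least 5 paper rolls are required, but only 4 are allowed.

No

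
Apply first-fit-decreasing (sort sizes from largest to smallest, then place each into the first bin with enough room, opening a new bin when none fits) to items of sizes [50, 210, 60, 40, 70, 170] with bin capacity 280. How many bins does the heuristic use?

3

Sorted descending: 210, 170, 70, 60, 50, 40.
  210 → bin 1 (new)  [load 210/280]
  170 → bin 2 (new)  [load 170/280]
  70 → bin 1  [load 280/280]
  60 → bin 2  [load 230/280]
  50 → bin 2  [load 280/280]
  40 → bin 3 (new)  [load 40/280]
3 bins opened.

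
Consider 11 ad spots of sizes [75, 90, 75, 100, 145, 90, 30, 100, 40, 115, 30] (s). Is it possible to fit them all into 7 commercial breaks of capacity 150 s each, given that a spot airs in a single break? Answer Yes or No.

Yes

A valid assignment using 7 commercial breaks:
  break 1: 145 = 145
  break 2: 115 + 30 = 145
  break 3: 100 + 40 = 140
  break 4: 100 + 30 = 130
  break 5: 90 = 90
  break 6: 90 = 90
  break 7: 75 + 75 = 150
Every load is within 150 s, so 7 commercial breaks suffice.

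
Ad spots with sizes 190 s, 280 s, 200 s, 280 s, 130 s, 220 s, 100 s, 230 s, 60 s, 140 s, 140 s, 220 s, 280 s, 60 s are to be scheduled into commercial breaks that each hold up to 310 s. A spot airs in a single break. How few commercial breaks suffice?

Total = 280 + 280 + 280 + 230 + 220 + 220 + 200 + 190 + 140 + 140 + 130 + 100 + 60 + 60 = 2530 s.
Lower bound: ⌈2530/310⌉ = 9 commercial breaks.
A packing using 10 commercial breaks:
  break 1: 280 = 280
  break 2: 280 = 280
  break 3: 280 = 280
  break 4: 230 + 60 = 290
  break 5: 220 + 60 = 280
  break 6: 220 = 220
  break 7: 200 + 100 = 300
  break 8: 190 = 190
  break 9: 140 + 140 = 280
  break 10: 130 = 130
No arrangement into 9 commercial breaks stays within capacity, so 10 is optimal.

10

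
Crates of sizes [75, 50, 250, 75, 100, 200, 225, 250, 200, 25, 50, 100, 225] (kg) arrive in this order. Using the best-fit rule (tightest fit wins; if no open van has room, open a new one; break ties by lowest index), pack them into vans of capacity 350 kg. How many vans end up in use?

7

  75 → van 1 (new)  [load 75/350]
  50 → van 1  [load 125/350]
  250 → van 2 (new)  [load 250/350]
  75 → van 2  [load 325/350]
  100 → van 1  [load 225/350]
  200 → van 3 (new)  [load 200/350]
  225 → van 4 (new)  [load 225/350]
  250 → van 5 (new)  [load 250/350]
  200 → van 6 (new)  [load 200/350]
  25 → van 2  [load 350/350]
  50 → van 5  [load 300/350]
  100 → van 1  [load 325/350]
  225 → van 7 (new)  [load 225/350]
7 vans opened.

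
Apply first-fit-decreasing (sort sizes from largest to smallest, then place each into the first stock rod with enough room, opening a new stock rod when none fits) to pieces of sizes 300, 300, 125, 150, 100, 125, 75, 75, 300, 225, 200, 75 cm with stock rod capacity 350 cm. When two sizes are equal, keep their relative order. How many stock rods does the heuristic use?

7

Sorted descending: 300, 300, 300, 225, 200, 150, 125, 125, 100, 75, 75, 75.
  300 → stock rod 1 (new)  [load 300/350]
  300 → stock rod 2 (new)  [load 300/350]
  300 → stock rod 3 (new)  [load 300/350]
  225 → stock rod 4 (new)  [load 225/350]
  200 → stock rod 5 (new)  [load 200/350]
  150 → stock rod 5  [load 350/350]
  125 → stock rod 4  [load 350/350]
  125 → stock rod 6 (new)  [load 125/350]
  100 → stock rod 6  [load 225/350]
  75 → stock rod 6  [load 300/350]
  75 → stock rod 7 (new)  [load 75/350]
  75 → stock rod 7  [load 150/350]
7 stock rods opened.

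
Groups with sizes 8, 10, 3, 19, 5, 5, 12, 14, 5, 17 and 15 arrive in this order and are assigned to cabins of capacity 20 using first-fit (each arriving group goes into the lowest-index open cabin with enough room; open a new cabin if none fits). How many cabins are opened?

  8 → cabin 1 (new)  [load 8/20]
  10 → cabin 1  [load 18/20]
  3 → cabin 2 (new)  [load 3/20]
  19 → cabin 3 (new)  [load 19/20]
  5 → cabin 2  [load 8/20]
  5 → cabin 2  [load 13/20]
  12 → cabin 4 (new)  [load 12/20]
  14 → cabin 5 (new)  [load 14/20]
  5 → cabin 2  [load 18/20]
  17 → cabin 6 (new)  [load 17/20]
  15 → cabin 7 (new)  [load 15/20]
7 cabins opened.

7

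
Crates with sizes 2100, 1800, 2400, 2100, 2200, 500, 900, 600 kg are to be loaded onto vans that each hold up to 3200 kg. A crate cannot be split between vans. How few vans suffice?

Total = 2400 + 2200 + 2100 + 2100 + 1800 + 900 + 600 + 500 = 12600 kg.
Lower bound: ⌈12600/3200⌉ = 4 vans.
Also, 5 crates each exceed 1600 kg, and no two of those can share a van, so at least 5 vans are needed.
A packing using 5 vans:
  van 1: 2400 + 600 = 3000
  van 2: 2200 + 900 = 3100
  van 3: 2100 + 500 = 2600
  van 4: 2100 = 2100
  van 5: 1800 = 1800
This matches the lower bound, so 5 is optimal.

5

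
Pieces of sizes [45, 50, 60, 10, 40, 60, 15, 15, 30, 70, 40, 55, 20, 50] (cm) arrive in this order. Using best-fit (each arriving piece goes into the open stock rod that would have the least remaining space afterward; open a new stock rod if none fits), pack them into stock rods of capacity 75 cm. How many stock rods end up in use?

  45 → stock rod 1 (new)  [load 45/75]
  50 → stock rod 2 (new)  [load 50/75]
  60 → stock rod 3 (new)  [load 60/75]
  10 → stock rod 3  [load 70/75]
  40 → stock rod 4 (new)  [load 40/75]
  60 → stock rod 5 (new)  [load 60/75]
  15 → stock rod 5  [load 75/75]
  15 → stock rod 2  [load 65/75]
  30 → stock rod 1  [load 75/75]
  70 → stock rod 6 (new)  [load 70/75]
  40 → stock rod 7 (new)  [load 40/75]
  55 → stock rod 8 (new)  [load 55/75]
  20 → stock rod 8  [load 75/75]
  50 → stock rod 9 (new)  [load 50/75]
9 stock rods opened.

9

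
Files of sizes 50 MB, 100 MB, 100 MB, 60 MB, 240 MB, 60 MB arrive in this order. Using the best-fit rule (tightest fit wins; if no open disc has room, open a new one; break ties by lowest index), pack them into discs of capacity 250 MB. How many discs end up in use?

3

  50 → disc 1 (new)  [load 50/250]
  100 → disc 1  [load 150/250]
  100 → disc 1  [load 250/250]
  60 → disc 2 (new)  [load 60/250]
  240 → disc 3 (new)  [load 240/250]
  60 → disc 2  [load 120/250]
3 discs opened.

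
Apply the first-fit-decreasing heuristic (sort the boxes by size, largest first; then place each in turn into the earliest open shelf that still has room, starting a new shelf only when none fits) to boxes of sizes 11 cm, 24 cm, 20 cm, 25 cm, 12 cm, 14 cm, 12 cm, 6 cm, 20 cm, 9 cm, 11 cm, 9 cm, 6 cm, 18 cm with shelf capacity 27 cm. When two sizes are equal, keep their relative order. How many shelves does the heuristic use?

Sorted descending: 25, 24, 20, 20, 18, 14, 12, 12, 11, 11, 9, 9, 6, 6.
  25 → shelf 1 (new)  [load 25/27]
  24 → shelf 2 (new)  [load 24/27]
  20 → shelf 3 (new)  [load 20/27]
  20 → shelf 4 (new)  [load 20/27]
  18 → shelf 5 (new)  [load 18/27]
  14 → shelf 6 (new)  [load 14/27]
  12 → shelf 6  [load 26/27]
  12 → shelf 7 (new)  [load 12/27]
  11 → shelf 7  [load 23/27]
  11 → shelf 8 (new)  [load 11/27]
  9 → shelf 5  [load 27/27]
  9 → shelf 8  [load 20/27]
  6 → shelf 3  [load 26/27]
  6 → shelf 4  [load 26/27]
8 shelves opened.

8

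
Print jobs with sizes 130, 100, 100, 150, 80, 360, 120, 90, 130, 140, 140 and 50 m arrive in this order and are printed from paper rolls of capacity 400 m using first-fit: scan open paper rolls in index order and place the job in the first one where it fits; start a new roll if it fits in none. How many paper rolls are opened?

  130 → roll 1 (new)  [load 130/400]
  100 → roll 1  [load 230/400]
  100 → roll 1  [load 330/400]
  150 → roll 2 (new)  [load 150/400]
  80 → roll 2  [load 230/400]
  360 → roll 3 (new)  [load 360/400]
  120 → roll 2  [load 350/400]
  90 → roll 4 (new)  [load 90/400]
  130 → roll 4  [load 220/400]
  140 → roll 4  [load 360/400]
  140 → roll 5 (new)  [load 140/400]
  50 → roll 1  [load 380/400]
5 paper rolls opened.

5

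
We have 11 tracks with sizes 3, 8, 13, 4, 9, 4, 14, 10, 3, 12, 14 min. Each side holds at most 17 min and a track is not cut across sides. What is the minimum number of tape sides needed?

6

Total = 14 + 14 + 13 + 12 + 10 + 9 + 8 + 4 + 4 + 3 + 3 = 94 min.
Lower bound: ⌈94/17⌉ = 6 tape sides.
A packing using 6 tape sides:
  side 1: 14 + 3 = 17
  side 2: 14 + 3 = 17
  side 3: 13 + 4 = 17
  side 4: 12 + 4 = 16
  side 5: 10 = 10
  side 6: 9 + 8 = 17
This matches the lower bound, so 6 is optimal.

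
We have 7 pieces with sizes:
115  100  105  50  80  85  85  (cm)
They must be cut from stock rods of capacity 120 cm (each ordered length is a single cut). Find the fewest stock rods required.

7

Total = 115 + 105 + 100 + 85 + 85 + 80 + 50 = 620 cm.
Lower bound: ⌈620/120⌉ = 6 stock rods.
A packing using 7 stock rods:
  stock rod 1: 115 = 115
  stock rod 2: 105 = 105
  stock rod 3: 100 = 100
  stock rod 4: 85 = 85
  stock rod 5: 85 = 85
  stock rod 6: 80 = 80
  stock rod 7: 50 = 50
No arrangement into 6 stock rods stays within capacity, so 7 is optimal.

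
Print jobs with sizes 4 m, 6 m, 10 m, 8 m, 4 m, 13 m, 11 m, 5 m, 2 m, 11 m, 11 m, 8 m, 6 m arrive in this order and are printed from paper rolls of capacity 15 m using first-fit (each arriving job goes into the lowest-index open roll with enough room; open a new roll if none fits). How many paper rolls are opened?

  4 → roll 1 (new)  [load 4/15]
  6 → roll 1  [load 10/15]
  10 → roll 2 (new)  [load 10/15]
  8 → roll 3 (new)  [load 8/15]
  4 → roll 1  [load 14/15]
  13 → roll 4 (new)  [load 13/15]
  11 → roll 5 (new)  [load 11/15]
  5 → roll 2  [load 15/15]
  2 → roll 3  [load 10/15]
  11 → roll 6 (new)  [load 11/15]
  11 → roll 7 (new)  [load 11/15]
  8 → roll 8 (new)  [load 8/15]
  6 → roll 8  [load 14/15]
8 paper rolls opened.

8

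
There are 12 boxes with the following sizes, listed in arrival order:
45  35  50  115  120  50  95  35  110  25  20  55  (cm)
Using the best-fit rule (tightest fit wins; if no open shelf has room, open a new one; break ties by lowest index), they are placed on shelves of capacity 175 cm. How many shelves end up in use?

5

  45 → shelf 1 (new)  [load 45/175]
  35 → shelf 1  [load 80/175]
  50 → shelf 1  [load 130/175]
  115 → shelf 2 (new)  [load 115/175]
  120 → shelf 3 (new)  [load 120/175]
  50 → shelf 3  [load 170/175]
  95 → shelf 4 (new)  [load 95/175]
  35 → shelf 1  [load 165/175]
  110 → shelf 5 (new)  [load 110/175]
  25 → shelf 2  [load 140/175]
  20 → shelf 2  [load 160/175]
  55 → shelf 5  [load 165/175]
5 shelves opened.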